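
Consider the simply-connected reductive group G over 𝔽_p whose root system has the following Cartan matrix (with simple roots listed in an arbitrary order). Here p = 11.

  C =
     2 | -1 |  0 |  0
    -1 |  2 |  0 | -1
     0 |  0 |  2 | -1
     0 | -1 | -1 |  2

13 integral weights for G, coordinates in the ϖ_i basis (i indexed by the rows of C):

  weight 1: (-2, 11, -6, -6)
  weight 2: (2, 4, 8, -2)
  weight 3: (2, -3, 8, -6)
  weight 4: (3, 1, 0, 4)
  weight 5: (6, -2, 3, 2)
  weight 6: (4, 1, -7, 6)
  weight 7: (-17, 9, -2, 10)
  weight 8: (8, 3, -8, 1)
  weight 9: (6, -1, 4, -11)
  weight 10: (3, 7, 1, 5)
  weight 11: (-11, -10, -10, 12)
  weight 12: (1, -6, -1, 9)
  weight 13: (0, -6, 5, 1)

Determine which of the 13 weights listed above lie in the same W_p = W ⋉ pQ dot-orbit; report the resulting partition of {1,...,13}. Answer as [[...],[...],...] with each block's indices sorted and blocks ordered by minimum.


Dynkin diagram of C (from the 6 off-diagonal −1 entries): A_4.

W_11-reps of the 13 weights in Ā_11 (same 4-coord order as C):

  λ_1+ρ ↦ (0, 1, 4, 5);  λ_2+ρ ↦ (2, 2, 3, 1);  λ_3+ρ ↦ (4, 1, 2, 2);  λ_4+ρ ↦ (3, 2, 0, 5);  λ_5+ρ ↦ (4, 1, 2, 2);  λ_6+ρ ↦ (2, 2, 3, 1);  λ_7+ρ ↦ (0, 1, 4, 5);  λ_8+ρ ↦ (4, 1, 2, 2);  λ_9+ρ ↦ (3, 2, 0, 5);  λ_10+ρ ↦ (2, 2, 3, 1);  λ_11+ρ ↦ (4, 1, 2, 2);  λ_12+ρ ↦ (3, 2, 0, 5);  λ_13+ρ ↦ (2, 2, 3, 1)

The 13 indices split into 4 linkage classes (same alcove rep ⇔ same W_11-dot-orbit):

[[1, 7], [2, 6, 10, 13], [3, 5, 8, 11], [4, 9, 12]]


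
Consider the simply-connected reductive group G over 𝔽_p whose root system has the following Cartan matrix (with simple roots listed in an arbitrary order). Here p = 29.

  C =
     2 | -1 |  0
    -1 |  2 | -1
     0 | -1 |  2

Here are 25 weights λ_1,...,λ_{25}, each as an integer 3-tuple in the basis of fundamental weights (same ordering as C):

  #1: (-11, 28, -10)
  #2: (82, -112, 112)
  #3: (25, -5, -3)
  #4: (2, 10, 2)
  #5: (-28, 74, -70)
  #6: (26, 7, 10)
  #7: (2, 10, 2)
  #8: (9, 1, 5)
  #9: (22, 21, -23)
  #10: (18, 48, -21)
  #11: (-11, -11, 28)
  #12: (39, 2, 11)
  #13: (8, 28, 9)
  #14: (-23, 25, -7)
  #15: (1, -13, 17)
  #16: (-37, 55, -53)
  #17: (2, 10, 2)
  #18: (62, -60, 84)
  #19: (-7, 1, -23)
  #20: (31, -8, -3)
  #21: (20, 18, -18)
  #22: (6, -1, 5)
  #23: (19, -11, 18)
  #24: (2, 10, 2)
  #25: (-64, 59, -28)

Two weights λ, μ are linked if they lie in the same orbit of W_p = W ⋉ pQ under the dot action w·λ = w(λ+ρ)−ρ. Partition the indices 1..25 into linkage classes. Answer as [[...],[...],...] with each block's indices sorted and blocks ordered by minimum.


A_3 Cartan matrix, 3 simple roots permuted; ρ=(1,1,1).

Ā_29 reps of the 25 weights (A_3, coords as presented):

  [1] (10, 10, 9) · [2] (2, 1, 24) · [3] (20, 2, 4) · [4] (3, 11, 3) · [5] (10, 2, 6) · [6] (10, 2, 6) · [7] (3, 11, 3) · [8] (10, 2, 6) · [9] (7, 0, 6) · [10] (10, 10, 9) · [11] (10, 10, 9) · [12] (3, 11, 3) · [13] (10, 10, 9) · [14] (20, 2, 4) · [15] (10, 2, 6) · [16] (20, 2, 4) · [17] (3, 11, 3) · [18] (2, 1, 24) · [19] (20, 2, 4) · [20] (20, 2, 4) · [21] (10, 2, 6) · [22] (7, 0, 6) · [23] (10, 10, 9) · [24] (3, 11, 3) · [25] (2, 1, 24)

These 25 weights hit 6 W_29-dot-orbits; sizes (5, 3, 5, 5, 5, 2):

[[1, 10, 11, 13, 23], [2, 18, 25], [3, 14, 16, 19, 20], [4, 7, 12, 17, 24], [5, 6, 8, 15, 21], [9, 22]]


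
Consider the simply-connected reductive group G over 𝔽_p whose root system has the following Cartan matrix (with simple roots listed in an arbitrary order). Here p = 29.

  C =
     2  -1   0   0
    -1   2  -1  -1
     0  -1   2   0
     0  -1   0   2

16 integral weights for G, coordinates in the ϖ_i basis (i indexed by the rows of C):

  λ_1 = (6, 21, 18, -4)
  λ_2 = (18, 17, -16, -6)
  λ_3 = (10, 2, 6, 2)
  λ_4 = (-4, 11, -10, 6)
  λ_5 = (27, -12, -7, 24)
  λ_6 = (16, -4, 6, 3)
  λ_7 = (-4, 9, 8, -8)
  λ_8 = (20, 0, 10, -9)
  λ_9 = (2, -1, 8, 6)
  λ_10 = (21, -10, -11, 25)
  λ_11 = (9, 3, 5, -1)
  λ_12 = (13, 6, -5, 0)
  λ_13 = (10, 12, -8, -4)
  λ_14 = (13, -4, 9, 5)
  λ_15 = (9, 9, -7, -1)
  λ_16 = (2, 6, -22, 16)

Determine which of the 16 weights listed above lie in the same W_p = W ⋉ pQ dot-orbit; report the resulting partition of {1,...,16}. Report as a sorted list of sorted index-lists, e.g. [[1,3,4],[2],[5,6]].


C ↔ D_4 under row/col permutation; |W(D_4)| = 192.

λ_j+ρ reflected into Ā_29 (⟨·,θ^∨⟩≤29); 4-tuples as given:

  λ_1 → (3, 0, 9, 7);  λ_2 → (11, 3, 7, 3);  λ_3 → (11, 3, 7, 3);  λ_4 → (3, 0, 9, 7);  λ_5 → (4, 7, 4, 1);  λ_6 → (14, 3, 4, 1);  λ_7 → (3, 0, 9, 7);  λ_8 → (14, 3, 4, 1);  λ_9 → (3, 0, 9, 7);  λ_10 → (3, 0, 9, 7);  λ_11 → (10, 4, 6, 0);  λ_12 → (14, 3, 4, 1);  λ_13 → (11, 3, 7, 3);  λ_14 → (11, 3, 7, 3);  λ_15 → (10, 4, 6, 0);  λ_16 → (11, 3, 7, 3)

Grouping the 16 weights by Ā_29-representative: 5 linkage classes.

[[1, 4, 7, 9, 10], [2, 3, 13, 14, 16], [5], [6, 8, 12], [11, 15]]


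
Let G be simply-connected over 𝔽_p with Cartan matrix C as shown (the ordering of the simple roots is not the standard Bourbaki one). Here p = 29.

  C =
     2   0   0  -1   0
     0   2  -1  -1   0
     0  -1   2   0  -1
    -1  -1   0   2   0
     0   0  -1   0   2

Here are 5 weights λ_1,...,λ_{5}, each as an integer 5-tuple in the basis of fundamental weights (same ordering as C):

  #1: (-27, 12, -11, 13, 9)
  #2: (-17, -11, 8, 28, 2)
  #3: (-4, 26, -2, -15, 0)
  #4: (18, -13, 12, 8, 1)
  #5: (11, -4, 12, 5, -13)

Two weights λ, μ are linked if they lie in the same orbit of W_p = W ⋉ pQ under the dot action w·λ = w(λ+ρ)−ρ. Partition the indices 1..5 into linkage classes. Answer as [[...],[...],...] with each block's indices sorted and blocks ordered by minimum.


Root system A_5: the 5×5 matrix C matches after relabeling.

λ_j+ρ reflected into Ā_29 (⟨·,θ^∨⟩≤29); 5-tuples as given:

  1: (14, 9, 1, 3, 0)
  2: (14, 9, 1, 3, 0)
  3: (14, 9, 1, 3, 0)
  4: (14, 9, 1, 3, 0)
  5: (12, 1, 2, 3, 10)

Linkage partition of the 5 weights (2 classes, p=29):

[[1, 2, 3, 4], [5]]


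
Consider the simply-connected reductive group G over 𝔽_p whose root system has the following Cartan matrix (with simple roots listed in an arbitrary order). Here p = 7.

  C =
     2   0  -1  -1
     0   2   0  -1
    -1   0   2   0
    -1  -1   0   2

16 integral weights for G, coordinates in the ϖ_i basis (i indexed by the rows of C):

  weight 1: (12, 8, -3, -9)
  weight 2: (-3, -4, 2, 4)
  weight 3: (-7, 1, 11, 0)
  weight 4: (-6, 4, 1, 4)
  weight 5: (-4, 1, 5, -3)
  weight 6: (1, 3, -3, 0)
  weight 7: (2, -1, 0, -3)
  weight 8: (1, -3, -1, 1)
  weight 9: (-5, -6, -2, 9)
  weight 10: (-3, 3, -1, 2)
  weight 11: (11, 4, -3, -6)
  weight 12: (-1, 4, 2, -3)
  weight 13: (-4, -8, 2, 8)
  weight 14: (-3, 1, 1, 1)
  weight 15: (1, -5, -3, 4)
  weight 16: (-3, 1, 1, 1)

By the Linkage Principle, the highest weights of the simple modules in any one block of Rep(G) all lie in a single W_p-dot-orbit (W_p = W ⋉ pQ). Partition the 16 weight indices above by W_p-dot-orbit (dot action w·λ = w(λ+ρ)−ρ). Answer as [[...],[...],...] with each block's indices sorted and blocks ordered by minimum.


Type A_4, rank 4, |W|=120; reorder rows/cols to standard.

Ā_7 reps of the 16 weights (A_4, coords as presented):

  1: (1, 2, 1, 0) · 2: (2, 3, 1, 0) · 3: (1, 2, 1, 0) · 4: (2, 2, 0, 0) · 5: (2, 3, 1, 0) · 6: (0, 4, 2, 1) · 7: (1, 2, 1, 0) · 8: (2, 2, 0, 0) · 9: (1, 2, 1, 0) · 10: (0, 4, 2, 1) · 11: (2, 2, 0, 0) · 12: (2, 3, 1, 0) · 13: (0, 4, 2, 1) · 14: (2, 2, 0, 0) · 15: (0, 4, 2, 1) · 16: (2, 2, 0, 0)

The 16 indices split into 4 linkage classes (same alcove rep ⇔ same W_7-dot-orbit):

[[1, 3, 7, 9], [2, 5, 12], [4, 8, 11, 14, 16], [6, 10, 13, 15]]


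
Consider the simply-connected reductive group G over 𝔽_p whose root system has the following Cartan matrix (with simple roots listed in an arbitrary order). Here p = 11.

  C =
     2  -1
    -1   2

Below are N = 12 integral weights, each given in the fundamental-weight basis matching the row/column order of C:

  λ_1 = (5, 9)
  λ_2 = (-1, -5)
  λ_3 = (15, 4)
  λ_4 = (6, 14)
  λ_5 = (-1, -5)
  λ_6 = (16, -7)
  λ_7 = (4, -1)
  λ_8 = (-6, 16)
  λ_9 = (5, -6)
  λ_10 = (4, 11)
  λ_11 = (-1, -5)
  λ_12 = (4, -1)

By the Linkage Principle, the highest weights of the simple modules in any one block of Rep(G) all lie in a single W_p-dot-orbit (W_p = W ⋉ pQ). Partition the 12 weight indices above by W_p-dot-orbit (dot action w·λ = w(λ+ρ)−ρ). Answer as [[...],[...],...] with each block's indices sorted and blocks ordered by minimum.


Root system A_2: the 2×2 matrix C matches after relabeling.

λ_j+ρ reflected into Ā_11 (⟨·,θ^∨⟩≤11); 2-tuples as given:

  [1] (1, 5);  [2] (4, 0);  [3] (1, 5);  [4] (4, 0);  [5] (4, 0);  [6] (5, 0);  [7] (5, 0);  [8] (1, 5);  [9] (1, 5);  [10] (1, 5);  [11] (4, 0);  [12] (5, 0)

The 12 indices split into 3 linkage classes (same alcove rep ⇔ same W_11-dot-orbit):

[[1, 3, 8, 9, 10], [2, 4, 5, 11], [6, 7, 12]]


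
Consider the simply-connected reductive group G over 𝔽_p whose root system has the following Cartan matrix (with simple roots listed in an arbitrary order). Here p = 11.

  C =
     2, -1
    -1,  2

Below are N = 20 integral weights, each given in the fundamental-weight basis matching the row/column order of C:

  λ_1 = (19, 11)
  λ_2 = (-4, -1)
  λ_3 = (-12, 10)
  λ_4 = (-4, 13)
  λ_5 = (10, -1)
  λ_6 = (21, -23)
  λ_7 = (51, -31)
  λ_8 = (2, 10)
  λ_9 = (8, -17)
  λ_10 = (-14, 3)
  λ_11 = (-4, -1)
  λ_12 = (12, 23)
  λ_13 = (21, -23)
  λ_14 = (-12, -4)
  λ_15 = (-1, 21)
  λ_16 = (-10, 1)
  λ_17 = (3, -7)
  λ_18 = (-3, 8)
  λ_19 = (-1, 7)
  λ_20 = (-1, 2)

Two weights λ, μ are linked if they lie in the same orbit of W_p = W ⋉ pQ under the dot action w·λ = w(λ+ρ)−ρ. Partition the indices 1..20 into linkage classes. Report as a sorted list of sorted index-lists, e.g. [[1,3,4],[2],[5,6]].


Cartan matrix: type A_2 (|W|=6); un-permuting the 2 rows.

λ_j+ρ reflected into Ā_11 (⟨·,θ^∨⟩≤11); 2-tuples as given:

  λ_1 → (9, 1)
  λ_2 → (0, 3)
  λ_3 → (11, 0)
  λ_4 → (0, 8)
  λ_5 → (11, 0)
  λ_6 → (11, 0)
  λ_7 → (0, 8)
  λ_8 → (0, 8)
  λ_9 → (2, 4)
  λ_10 → (2, 7)
  λ_11 → (0, 3)
  λ_12 → (2, 7)
  λ_13 → (11, 0)
  λ_14 → (0, 8)
  λ_15 → (11, 0)
  λ_16 → (2, 7)
  λ_17 → (2, 4)
  λ_18 → (2, 7)
  λ_19 → (0, 8)
  λ_20 → (0, 3)

These 20 weights hit 6 W_11-dot-orbits; sizes (1, 3, 5, 5, 2, 4):

[[1], [2, 11, 20], [3, 5, 6, 13, 15], [4, 7, 8, 14, 19], [9, 17], [10, 12, 16, 18]]


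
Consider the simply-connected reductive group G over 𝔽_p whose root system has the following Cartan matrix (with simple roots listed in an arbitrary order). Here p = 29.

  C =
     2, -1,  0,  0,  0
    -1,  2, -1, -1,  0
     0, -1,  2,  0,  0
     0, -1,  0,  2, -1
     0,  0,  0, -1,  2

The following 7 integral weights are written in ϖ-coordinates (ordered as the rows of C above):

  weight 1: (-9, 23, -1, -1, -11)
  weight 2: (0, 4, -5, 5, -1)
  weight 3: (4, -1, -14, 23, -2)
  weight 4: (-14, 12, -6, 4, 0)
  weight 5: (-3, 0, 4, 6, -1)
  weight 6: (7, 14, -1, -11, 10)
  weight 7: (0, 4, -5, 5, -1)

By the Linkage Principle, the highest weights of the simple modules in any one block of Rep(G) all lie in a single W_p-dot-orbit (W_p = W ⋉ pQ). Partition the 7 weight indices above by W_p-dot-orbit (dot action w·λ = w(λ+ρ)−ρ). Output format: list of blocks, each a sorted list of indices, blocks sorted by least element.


D_5 Cartan matrix, 5 simple roots permuted; ρ=(1,1,1,1,1).

Ā_29 reps of the 7 weights (D_5, coords as presented):

  λ_1+ρ ↦ (8, 5, 0, 0, 1) · λ_2+ρ ↦ (1, 1, 4, 6, 0) · λ_3+ρ ↦ (8, 5, 0, 0, 1) · λ_4+ρ ↦ (8, 5, 0, 0, 1) · λ_5+ρ ↦ (1, 1, 4, 6, 0) · λ_6+ρ ↦ (8, 5, 0, 0, 1) · λ_7+ρ ↦ (1, 1, 4, 6, 0)

These 7 weights hit 2 W_29-dot-orbits; sizes (4, 3):

[[1, 3, 4, 6], [2, 5, 7]]


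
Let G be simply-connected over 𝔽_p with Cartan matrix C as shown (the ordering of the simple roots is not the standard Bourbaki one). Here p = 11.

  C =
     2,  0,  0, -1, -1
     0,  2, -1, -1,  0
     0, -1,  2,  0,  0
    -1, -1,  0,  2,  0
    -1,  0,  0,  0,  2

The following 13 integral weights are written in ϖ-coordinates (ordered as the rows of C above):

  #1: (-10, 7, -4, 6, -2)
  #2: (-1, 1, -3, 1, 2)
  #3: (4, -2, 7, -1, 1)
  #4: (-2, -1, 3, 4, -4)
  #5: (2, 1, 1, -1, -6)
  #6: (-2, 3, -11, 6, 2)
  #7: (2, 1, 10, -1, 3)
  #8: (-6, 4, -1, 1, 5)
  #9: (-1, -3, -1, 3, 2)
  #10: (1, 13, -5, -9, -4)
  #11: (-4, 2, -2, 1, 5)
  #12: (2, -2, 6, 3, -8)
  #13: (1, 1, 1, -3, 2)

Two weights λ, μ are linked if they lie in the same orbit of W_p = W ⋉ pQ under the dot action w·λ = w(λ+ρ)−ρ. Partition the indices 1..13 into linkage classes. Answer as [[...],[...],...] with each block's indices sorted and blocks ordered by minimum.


Dynkin diagram of C (from the 8 off-diagonal −1 entries): A_5.

Each λ_j+ρ reduced to Ā_11; 5-tuples below use C's row order:

    λ_1 → (2, 1, 1, 1, 3)
    λ_2 → (0, 0, 2, 2, 3)
    λ_3 → (3, 0, 4, 1, 1)
    λ_4 → (3, 0, 4, 1, 1)
    λ_5 → (0, 0, 2, 2, 3)
    λ_6 → (1, 6, 2, 0, 0)
    λ_7 → (0, 0, 2, 2, 3)
    λ_8 → (2, 2, 0, 3, 1)
    λ_9 → (0, 0, 2, 2, 3)
    λ_10 → (2, 1, 1, 1, 3)
    λ_11 → (2, 1, 1, 1, 3)
    λ_12 → (3, 0, 4, 1, 1)
    λ_13 → (0, 0, 2, 2, 3)

Linkage partition of the 13 weights (5 classes, p=11):

[[1, 10, 11], [2, 5, 7, 9, 13], [3, 4, 12], [6], [8]]


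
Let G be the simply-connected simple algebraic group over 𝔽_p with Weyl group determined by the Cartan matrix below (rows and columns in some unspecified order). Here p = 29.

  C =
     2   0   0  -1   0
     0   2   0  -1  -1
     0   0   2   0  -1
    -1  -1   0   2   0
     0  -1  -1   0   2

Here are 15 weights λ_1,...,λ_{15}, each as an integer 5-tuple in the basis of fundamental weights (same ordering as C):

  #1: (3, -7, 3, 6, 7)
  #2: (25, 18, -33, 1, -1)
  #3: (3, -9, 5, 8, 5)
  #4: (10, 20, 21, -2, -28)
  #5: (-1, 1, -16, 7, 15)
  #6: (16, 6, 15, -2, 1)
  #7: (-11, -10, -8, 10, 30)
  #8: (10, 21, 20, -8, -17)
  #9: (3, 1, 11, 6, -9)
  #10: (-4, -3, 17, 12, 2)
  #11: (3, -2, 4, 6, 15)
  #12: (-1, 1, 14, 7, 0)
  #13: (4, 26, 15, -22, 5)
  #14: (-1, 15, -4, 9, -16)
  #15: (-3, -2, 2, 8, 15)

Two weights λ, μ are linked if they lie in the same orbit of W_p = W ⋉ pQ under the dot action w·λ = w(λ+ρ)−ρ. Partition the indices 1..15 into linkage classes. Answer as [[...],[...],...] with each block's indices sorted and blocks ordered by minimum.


A_5 Cartan matrix, 5 simple roots permuted; ρ=(1,1,1,1,1).

Each λ_j+ρ reduced to Ā_29; 5-tuples below use C's row order:

  [1] (4, 6, 4, 1, 2);  [2] (0, 2, 15, 8, 1);  [3] (4, 6, 4, 1, 2);  [4] (2, 1, 3, 6, 15);  [5] (0, 2, 15, 8, 1);  [6] (4, 6, 4, 1, 2);  [7] (2, 1, 3, 6, 15);  [8] (2, 1, 3, 6, 15);  [9] (4, 6, 4, 1, 2);  [10] (0, 2, 15, 8, 1);  [11] (2, 1, 3, 6, 15);  [12] (0, 2, 15, 8, 1);  [13] (4, 6, 4, 1, 2);  [14] (0, 2, 15, 8, 1);  [15] (2, 1, 3, 6, 15)

Linkage partition of the 15 weights (3 classes, p=29):

[[1, 3, 6, 9, 13], [2, 5, 10, 12, 14], [4, 7, 8, 11, 15]]


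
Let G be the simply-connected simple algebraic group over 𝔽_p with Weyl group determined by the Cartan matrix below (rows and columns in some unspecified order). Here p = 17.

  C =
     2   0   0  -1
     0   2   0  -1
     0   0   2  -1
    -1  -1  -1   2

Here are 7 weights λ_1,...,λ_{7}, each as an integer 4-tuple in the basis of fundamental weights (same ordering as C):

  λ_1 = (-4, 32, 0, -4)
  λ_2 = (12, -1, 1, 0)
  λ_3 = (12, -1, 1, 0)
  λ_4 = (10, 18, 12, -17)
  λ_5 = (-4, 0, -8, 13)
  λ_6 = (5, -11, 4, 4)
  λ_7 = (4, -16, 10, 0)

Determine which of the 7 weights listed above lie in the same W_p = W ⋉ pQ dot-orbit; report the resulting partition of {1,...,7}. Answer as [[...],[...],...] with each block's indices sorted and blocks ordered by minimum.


C ↔ D_4 under row/col permutation; |W(D_4)| = 192.

Alcove-folded reps (p=17, 7 weights, presented ϖ-order):

  λ_1 → (3, 1, 1, 2)
  λ_2 → (13, 0, 2, 1)
  λ_3 → (13, 0, 2, 1)
  λ_4 → (3, 1, 1, 2)
  λ_5 → (3, 1, 7, 2)
  λ_6 → (1, 5, 0, 5)
  λ_7 → (9, 1, 3, 2)

These 7 weights hit 5 W_17-dot-orbits; sizes (2, 2, 1, 1, 1):

[[1, 4], [2, 3], [5], [6], [7]]


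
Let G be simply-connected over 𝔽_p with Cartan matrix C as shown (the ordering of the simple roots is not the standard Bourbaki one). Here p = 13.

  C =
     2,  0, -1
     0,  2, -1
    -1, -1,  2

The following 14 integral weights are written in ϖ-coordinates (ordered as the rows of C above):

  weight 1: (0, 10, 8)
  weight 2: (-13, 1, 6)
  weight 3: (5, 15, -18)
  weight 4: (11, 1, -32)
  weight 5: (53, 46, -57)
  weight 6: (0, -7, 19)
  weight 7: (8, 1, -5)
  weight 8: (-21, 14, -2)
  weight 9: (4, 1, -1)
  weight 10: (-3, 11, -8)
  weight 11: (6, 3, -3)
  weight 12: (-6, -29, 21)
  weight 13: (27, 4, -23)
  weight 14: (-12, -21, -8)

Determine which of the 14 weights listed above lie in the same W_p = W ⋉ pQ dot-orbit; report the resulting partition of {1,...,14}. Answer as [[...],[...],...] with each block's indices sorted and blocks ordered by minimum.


Cartan matrix: type A_3 (|W|=24); un-permuting the 3 rows.

Folding the 14 weights λ_j+ρ into Ā_13 (reps in the given 3-coord order):

  1: (7, 3, 2) · 2: (7, 3, 2) · 3: (7, 3, 2) · 4: (7, 3, 2) · 5: (5, 2, 2) · 6: (6, 1, 5) · 7: (5, 2, 2) · 8: (6, 1, 5) · 9: (5, 2, 0) · 10: (7, 3, 2) · 11: (5, 2, 2) · 12: (5, 2, 2) · 13: (5, 2, 2) · 14: (6, 1, 5)

Linkage partition of the 14 weights (4 classes, p=13):

[[1, 2, 3, 4, 10], [5, 7, 11, 12, 13], [6, 8, 14], [9]]


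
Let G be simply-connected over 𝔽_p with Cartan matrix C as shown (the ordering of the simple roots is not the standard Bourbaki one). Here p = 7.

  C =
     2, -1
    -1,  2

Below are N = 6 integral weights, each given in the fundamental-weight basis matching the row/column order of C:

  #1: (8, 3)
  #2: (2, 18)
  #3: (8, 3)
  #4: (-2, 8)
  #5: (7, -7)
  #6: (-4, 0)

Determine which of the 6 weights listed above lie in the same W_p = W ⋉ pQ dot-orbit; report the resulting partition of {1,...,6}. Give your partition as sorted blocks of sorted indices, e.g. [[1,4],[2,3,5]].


Type A_2, rank 2, |W|=6; reorder rows/cols to standard.

Alcove-folded reps (p=7, 6 weights, presented ϖ-order):

  λ_1+ρ ↦ (1, 2);  λ_2+ρ ↦ (1, 2);  λ_3+ρ ↦ (1, 2);  λ_4+ρ ↦ (1, 5);  λ_5+ρ ↦ (1, 5);  λ_6+ρ ↦ (1, 2)

Grouping the 6 weights by Ā_7-representative: 2 linkage classes.

[[1, 2, 3, 6], [4, 5]]


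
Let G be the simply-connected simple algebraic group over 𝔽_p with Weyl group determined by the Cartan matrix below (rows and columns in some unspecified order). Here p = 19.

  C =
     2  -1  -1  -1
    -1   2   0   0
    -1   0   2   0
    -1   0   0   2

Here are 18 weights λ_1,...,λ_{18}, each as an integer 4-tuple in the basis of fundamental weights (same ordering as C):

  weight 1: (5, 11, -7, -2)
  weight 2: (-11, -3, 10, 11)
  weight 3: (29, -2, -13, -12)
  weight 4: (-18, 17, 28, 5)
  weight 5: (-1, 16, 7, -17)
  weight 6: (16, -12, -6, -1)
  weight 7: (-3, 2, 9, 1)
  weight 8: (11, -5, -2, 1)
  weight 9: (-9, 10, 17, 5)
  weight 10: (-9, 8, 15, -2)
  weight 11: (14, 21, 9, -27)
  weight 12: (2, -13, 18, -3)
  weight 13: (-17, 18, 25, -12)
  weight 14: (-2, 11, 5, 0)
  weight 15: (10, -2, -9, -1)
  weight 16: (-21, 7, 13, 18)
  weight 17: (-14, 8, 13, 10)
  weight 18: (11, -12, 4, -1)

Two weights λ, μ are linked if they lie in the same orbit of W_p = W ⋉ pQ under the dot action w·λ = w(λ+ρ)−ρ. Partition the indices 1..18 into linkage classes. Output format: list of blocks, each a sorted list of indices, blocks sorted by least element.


D_4 Cartan matrix, 4 simple roots permuted; ρ=(1,1,1,1).

Each λ_j+ρ reduced to Ā_19; 4-tuples below use C's row order:

    λ_1 → (1, 11, 5, 0)
    λ_2 → (1, 10, 1, 0)
    λ_3 → (1, 10, 1, 0)
    λ_4 → (1, 10, 1, 0)
    λ_5 → (2, 1, 8, 0)
    λ_6 → (1, 11, 5, 0)
    λ_7 → (2, 1, 8, 0)
    λ_8 → (5, 4, 1, 2)
    λ_9 → (2, 1, 8, 0)
    λ_10 → (1, 0, 7, 8)
    λ_11 → (1, 2, 8, 6)
    λ_12 → (1, 0, 7, 8)
    λ_13 → (1, 0, 7, 8)
    λ_14 → (1, 11, 5, 0)
    λ_15 → (2, 1, 8, 0)
    λ_16 → (1, 11, 5, 0)
    λ_17 → (5, 4, 1, 2)
    λ_18 → (1, 11, 5, 0)

Partition of {1..18} into 6 W_19-dot-orbits:

[[1, 6, 14, 16, 18], [2, 3, 4], [5, 7, 9, 15], [8, 17], [10, 12, 13], [11]]


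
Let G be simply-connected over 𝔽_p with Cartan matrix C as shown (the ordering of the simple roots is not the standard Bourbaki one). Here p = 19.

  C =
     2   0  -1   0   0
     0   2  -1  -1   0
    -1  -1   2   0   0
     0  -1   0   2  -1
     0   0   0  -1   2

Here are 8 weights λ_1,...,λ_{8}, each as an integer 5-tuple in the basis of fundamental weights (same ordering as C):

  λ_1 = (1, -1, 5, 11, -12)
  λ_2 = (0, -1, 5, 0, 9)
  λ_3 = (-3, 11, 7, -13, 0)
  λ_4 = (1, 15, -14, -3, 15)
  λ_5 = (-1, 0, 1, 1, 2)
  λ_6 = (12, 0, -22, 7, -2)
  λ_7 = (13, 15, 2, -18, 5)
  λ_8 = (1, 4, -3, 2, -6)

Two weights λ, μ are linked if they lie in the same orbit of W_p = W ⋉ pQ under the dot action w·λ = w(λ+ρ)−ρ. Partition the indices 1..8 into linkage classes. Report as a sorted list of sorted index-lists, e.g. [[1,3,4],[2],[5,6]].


Cartan matrix: type A_5 (|W|=720); un-permuting the 5 rows.

λ_j+ρ reflected into Ā_19 (⟨·,θ^∨⟩≤19); 5-tuples as given:

  1: (1, 0, 6, 1, 10) · 2: (1, 0, 6, 1, 10) · 3: (1, 0, 6, 1, 10) · 4: (0, 1, 2, 2, 3) · 5: (0, 1, 2, 2, 3) · 6: (1, 0, 6, 1, 10) · 7: (0, 1, 2, 2, 3) · 8: (0, 1, 2, 2, 3)

Grouping the 8 weights by Ā_19-representative: 2 linkage classes.

[[1, 2, 3, 6], [4, 5, 7, 8]]


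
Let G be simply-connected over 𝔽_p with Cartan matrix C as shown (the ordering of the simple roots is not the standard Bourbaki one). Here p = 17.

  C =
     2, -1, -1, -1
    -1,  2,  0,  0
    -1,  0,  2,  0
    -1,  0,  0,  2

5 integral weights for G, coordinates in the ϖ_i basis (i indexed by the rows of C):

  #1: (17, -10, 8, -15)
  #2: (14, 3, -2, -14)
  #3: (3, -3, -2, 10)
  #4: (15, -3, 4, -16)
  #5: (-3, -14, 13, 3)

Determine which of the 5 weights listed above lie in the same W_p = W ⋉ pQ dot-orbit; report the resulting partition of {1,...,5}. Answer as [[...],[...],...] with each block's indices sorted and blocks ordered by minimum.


Cartan matrix: type D_4 (|W|=192); un-permuting the 4 rows.

λ_j+ρ reflected into Ā_17 (⟨·,θ^∨⟩≤17); 4-tuples as given:

  λ_1 → (3, 1, 1, 4)
  λ_2 → (1, 2, 1, 11)
  λ_3 → (1, 2, 1, 11)
  λ_4 → (1, 2, 1, 11)
  λ_5 → (1, 2, 1, 11)

2 distinct reps among the 5 weights ⇒ 2 W_17-linkage classes:

[[1], [2, 3, 4, 5]]


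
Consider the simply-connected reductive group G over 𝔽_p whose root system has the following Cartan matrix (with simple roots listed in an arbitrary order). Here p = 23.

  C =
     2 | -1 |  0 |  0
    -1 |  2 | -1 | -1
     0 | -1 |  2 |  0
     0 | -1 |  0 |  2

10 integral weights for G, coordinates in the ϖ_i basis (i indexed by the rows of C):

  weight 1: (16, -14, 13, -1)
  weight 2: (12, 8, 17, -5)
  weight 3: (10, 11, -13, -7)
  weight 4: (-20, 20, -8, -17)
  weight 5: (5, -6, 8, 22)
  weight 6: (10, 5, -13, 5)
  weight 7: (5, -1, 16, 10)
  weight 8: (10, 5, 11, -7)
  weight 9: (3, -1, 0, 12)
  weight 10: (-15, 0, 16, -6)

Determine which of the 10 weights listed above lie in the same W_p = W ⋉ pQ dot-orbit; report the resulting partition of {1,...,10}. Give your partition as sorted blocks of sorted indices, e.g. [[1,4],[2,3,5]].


Dynkin diagram of C (from the 6 off-diagonal −1 entries): D_4.

Each λ_j+ρ reduced to Ā_23; 4-tuples below use C's row order:

  λ_1 → (4, 0, 1, 13);  λ_2 → (4, 0, 1, 13);  λ_3 → (5, 6, 6, 0);  λ_4 → (2, 0, 14, 5);  λ_5 → (4, 0, 1, 13);  λ_6 → (5, 6, 6, 0);  λ_7 → (5, 6, 6, 0);  λ_8 → (5, 6, 6, 0);  λ_9 → (4, 0, 1, 13);  λ_10 → (4, 0, 1, 13)

Partition of {1..10} into 3 W_23-dot-orbits:

[[1, 2, 5, 9, 10], [3, 6, 7, 8], [4]]


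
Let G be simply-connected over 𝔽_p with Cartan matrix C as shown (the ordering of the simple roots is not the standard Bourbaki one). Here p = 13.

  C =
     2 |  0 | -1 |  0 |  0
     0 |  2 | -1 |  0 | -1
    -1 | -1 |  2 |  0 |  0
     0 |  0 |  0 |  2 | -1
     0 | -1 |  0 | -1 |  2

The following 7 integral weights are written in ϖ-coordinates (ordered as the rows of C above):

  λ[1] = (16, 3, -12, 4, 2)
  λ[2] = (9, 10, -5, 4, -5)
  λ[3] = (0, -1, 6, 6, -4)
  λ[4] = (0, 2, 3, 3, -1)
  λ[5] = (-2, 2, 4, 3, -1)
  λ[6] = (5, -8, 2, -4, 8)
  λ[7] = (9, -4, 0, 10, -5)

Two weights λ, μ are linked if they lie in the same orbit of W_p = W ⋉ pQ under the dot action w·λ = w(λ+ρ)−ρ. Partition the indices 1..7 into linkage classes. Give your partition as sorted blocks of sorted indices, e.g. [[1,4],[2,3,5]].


C ↔ A_5 under row/col permutation; |W(A_5)| = 720.

Each λ_j+ρ reduced to Ā_13; 5-tuples below use C's row order:

  λ_1+ρ ↦ (1, 3, 4, 4, 0);  λ_2+ρ ↦ (1, 3, 4, 4, 0);  λ_3+ρ ↦ (1, 3, 4, 4, 0);  λ_4+ρ ↦ (1, 3, 4, 4, 0);  λ_5+ρ ↦ (1, 3, 4, 4, 0);  λ_6+ρ ↦ (2, 2, 4, 2, 1);  λ_7+ρ ↦ (2, 2, 4, 2, 1)

Linkage partition of the 7 weights (2 classes, p=13):

[[1, 2, 3, 4, 5], [6, 7]]


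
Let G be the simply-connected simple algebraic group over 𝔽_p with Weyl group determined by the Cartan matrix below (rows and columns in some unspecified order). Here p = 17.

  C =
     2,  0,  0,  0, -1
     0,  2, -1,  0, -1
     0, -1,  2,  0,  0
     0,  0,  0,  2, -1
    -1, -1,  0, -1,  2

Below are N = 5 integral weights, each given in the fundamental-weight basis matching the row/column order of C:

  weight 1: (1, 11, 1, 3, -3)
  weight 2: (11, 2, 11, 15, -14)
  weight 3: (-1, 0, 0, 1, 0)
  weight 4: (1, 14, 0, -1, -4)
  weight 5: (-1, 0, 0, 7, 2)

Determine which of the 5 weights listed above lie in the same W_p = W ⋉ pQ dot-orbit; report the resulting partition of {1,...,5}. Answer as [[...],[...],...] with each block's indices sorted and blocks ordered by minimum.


Dynkin diagram of C (from the 8 off-diagonal −1 entries): D_5.

λ_j+ρ reflected into Ā_17 (⟨·,θ^∨⟩≤17); 5-tuples as given:

    1: (0, 1, 1, 2, 1)
    2: (0, 1, 1, 2, 1)
    3: (0, 1, 1, 2, 1)
    4: (0, 1, 1, 2, 1)
    5: (0, 1, 1, 8, 3)

2 distinct reps among the 5 weights ⇒ 2 W_17-linkage classes:

[[1, 2, 3, 4], [5]]


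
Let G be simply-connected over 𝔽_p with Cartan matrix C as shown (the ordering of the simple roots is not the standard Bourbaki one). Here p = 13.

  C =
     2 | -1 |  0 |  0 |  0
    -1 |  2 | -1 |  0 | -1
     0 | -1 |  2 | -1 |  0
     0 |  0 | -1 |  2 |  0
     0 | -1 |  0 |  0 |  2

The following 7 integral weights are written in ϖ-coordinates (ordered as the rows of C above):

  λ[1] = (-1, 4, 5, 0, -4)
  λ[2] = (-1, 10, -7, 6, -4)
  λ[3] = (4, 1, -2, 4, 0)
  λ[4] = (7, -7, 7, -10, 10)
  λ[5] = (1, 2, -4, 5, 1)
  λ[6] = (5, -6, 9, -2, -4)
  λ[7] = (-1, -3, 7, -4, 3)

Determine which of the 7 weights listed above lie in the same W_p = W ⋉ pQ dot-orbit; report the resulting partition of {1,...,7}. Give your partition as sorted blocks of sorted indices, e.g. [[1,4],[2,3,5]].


Dynkin diagram of C (from the 8 off-diagonal −1 entries): D_5.

Alcove-folded reps (p=13, 7 weights, presented ϖ-order):

    [1] (0, 1, 1, 0, 3)
    [2] (0, 1, 1, 0, 3)
    [3] (5, 1, 0, 4, 1)
    [4] (0, 1, 1, 0, 3)
    [5] (2, 0, 3, 3, 2)
    [6] (2, 1, 1, 1, 5)
    [7] (2, 0, 3, 3, 2)

The 7 indices split into 4 linkage classes (same alcove rep ⇔ same W_13-dot-orbit):

[[1, 2, 4], [3], [5, 7], [6]]


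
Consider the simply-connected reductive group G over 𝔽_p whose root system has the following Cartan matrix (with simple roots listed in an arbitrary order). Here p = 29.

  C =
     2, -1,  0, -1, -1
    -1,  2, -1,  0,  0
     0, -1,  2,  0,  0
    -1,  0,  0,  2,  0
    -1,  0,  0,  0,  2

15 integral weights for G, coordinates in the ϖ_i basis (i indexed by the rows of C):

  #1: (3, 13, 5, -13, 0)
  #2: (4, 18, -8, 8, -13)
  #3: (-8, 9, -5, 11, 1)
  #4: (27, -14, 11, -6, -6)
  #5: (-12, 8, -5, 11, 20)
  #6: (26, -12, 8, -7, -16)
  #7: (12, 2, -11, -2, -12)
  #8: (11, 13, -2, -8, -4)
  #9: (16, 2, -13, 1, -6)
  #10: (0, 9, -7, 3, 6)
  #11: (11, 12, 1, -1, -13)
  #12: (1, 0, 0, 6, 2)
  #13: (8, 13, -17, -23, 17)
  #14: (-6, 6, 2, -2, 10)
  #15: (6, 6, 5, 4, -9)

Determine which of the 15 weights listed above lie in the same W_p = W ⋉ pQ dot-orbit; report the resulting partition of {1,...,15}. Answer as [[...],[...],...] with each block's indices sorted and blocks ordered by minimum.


D_5 Cartan matrix, 5 simple roots permuted; ρ=(1,1,1,1,1).

W_29-reps of the 15 weights in Ā_29 (same 5-coord order as C):

  λ_1 → (1, 4, 6, 4, 7)
  λ_2 → (3, 4, 3, 2, 5)
  λ_3 → (1, 1, 3, 5, 5)
  λ_4 → (1, 1, 3, 5, 5)
  λ_5 → (5, 2, 2, 1, 10)
  λ_6 → (5, 2, 2, 1, 10)
  λ_7 → (1, 1, 3, 5, 5)
  λ_8 → (2, 1, 1, 7, 3)
  λ_9 → (3, 4, 3, 2, 5)
  λ_10 → (1, 4, 6, 4, 7)
  λ_11 → (0, 2, 2, 0, 12)
  λ_12 → (2, 1, 1, 7, 3)
  λ_13 → (2, 1, 1, 7, 3)
  λ_14 → (1, 1, 3, 5, 5)
  λ_15 → (1, 4, 6, 4, 7)

Grouping the 15 weights by Ā_29-representative: 6 linkage classes.

[[1, 10, 15], [2, 9], [3, 4, 7, 14], [5, 6], [8, 12, 13], [11]]


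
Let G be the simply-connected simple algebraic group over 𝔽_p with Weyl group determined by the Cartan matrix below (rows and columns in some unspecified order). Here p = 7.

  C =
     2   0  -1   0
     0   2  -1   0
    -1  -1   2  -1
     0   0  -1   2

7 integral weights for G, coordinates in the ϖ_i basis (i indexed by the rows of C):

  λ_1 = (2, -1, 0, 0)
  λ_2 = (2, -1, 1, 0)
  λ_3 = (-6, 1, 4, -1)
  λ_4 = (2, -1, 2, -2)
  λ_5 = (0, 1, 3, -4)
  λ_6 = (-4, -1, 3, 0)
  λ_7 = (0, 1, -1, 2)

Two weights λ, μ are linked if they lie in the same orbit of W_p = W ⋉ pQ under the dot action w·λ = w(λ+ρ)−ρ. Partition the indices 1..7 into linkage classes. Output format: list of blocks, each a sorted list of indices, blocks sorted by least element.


D_4 Cartan matrix, 4 simple roots permuted; ρ=(1,1,1,1).

Ā_7 reps of the 7 weights (D_4, coords as presented):

  1: (3, 0, 1, 1);  2: (3, 0, 1, 1);  3: (5, 2, 0, 0);  4: (3, 0, 1, 1);  5: (1, 2, 0, 3);  6: (3, 0, 1, 1);  7: (1, 2, 0, 3)

Partition of {1..7} into 3 W_7-dot-orbits:

[[1, 2, 4, 6], [3], [5, 7]]


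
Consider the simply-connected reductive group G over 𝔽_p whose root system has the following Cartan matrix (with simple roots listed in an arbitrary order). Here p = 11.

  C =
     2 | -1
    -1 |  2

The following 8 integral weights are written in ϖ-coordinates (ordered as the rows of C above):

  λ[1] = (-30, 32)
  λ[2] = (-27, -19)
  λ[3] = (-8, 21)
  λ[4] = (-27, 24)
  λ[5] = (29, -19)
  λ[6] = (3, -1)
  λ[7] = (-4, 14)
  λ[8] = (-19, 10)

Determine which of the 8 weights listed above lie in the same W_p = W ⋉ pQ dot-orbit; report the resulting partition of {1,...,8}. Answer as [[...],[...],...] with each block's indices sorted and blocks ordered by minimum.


Type A_2, rank 2, |W|=6; reorder rows/cols to standard.

Alcove-folded reps (p=11, 8 weights, presented ϖ-order):

  [1] (4, 0)
  [2] (4, 0)
  [3] (4, 0)
  [4] (1, 7)
  [5] (1, 7)
  [6] (4, 0)
  [7] (1, 7)
  [8] (4, 0)

These 8 weights hit 2 W_11-dot-orbits; sizes (5, 3):

[[1, 2, 3, 6, 8], [4, 5, 7]]


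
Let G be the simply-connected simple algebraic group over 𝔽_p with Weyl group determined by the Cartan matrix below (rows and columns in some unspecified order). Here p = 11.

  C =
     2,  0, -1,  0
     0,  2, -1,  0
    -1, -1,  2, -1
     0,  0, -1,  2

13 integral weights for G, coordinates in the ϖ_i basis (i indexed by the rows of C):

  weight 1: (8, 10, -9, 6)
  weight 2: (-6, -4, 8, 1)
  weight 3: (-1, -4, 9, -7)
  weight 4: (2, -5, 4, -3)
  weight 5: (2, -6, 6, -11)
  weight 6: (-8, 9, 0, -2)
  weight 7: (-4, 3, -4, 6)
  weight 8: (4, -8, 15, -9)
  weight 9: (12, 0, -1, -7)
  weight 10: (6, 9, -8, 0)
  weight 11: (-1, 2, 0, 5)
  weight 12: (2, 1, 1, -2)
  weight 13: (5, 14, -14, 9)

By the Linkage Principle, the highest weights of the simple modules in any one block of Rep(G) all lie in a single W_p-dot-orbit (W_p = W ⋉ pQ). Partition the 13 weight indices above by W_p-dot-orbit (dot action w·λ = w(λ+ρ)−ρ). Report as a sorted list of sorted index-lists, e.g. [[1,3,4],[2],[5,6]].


Dynkin diagram of C (from the 6 off-diagonal −1 entries): D_4.

Each λ_j+ρ reduced to Ā_11; 4-tuples below use C's row order:

  λ_1+ρ ↦ (0, 2, 1, 0) · λ_2+ρ ↦ (5, 3, 0, 2) · λ_3+ρ ↦ (0, 3, 1, 6) · λ_4+ρ ↦ (2, 3, 1, 1) · λ_5+ρ ↦ (5, 3, 0, 2) · λ_6+ρ ↦ (0, 3, 1, 6) · λ_7+ρ ↦ (3, 2, 1, 1) · λ_8+ρ ↦ (5, 3, 0, 2) · λ_9+ρ ↦ (5, 3, 0, 2) · λ_10+ρ ↦ (0, 3, 1, 6) · λ_11+ρ ↦ (0, 3, 1, 6) · λ_12+ρ ↦ (3, 2, 1, 1) · λ_13+ρ ↦ (3, 2, 1, 1)

Grouping the 13 weights by Ā_11-representative: 5 linkage classes.

[[1], [2, 5, 8, 9], [3, 6, 10, 11], [4], [7, 12, 13]]


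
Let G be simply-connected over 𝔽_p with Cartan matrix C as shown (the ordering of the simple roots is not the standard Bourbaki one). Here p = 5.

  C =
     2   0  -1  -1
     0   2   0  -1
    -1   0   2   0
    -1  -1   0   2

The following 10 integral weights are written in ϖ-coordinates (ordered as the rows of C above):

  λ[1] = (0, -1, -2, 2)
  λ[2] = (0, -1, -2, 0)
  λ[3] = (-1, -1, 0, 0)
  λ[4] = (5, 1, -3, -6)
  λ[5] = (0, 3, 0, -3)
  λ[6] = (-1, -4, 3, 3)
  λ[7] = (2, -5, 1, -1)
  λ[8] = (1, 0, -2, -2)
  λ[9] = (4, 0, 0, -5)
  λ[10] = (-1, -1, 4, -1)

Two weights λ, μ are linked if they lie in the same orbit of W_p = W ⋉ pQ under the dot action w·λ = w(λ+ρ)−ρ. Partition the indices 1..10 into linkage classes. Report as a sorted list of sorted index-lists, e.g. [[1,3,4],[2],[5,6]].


Dynkin diagram of C (from the 6 off-diagonal −1 entries): A_4.

Ā_5 reps of the 10 weights (A_4, coords as presented):

  [1] (0, 0, 1, 3) · [2] (0, 0, 1, 1) · [3] (0, 0, 1, 1) · [4] (1, 2, 0, 1) · [5] (1, 2, 0, 1) · [6] (0, 0, 1, 1) · [7] (1, 0, 1, 3) · [8] (0, 0, 1, 1) · [9] (1, 2, 0, 1) · [10] (0, 0, 5, 0)

Linkage partition of the 10 weights (5 classes, p=5):

[[1], [2, 3, 6, 8], [4, 5, 9], [7], [10]]


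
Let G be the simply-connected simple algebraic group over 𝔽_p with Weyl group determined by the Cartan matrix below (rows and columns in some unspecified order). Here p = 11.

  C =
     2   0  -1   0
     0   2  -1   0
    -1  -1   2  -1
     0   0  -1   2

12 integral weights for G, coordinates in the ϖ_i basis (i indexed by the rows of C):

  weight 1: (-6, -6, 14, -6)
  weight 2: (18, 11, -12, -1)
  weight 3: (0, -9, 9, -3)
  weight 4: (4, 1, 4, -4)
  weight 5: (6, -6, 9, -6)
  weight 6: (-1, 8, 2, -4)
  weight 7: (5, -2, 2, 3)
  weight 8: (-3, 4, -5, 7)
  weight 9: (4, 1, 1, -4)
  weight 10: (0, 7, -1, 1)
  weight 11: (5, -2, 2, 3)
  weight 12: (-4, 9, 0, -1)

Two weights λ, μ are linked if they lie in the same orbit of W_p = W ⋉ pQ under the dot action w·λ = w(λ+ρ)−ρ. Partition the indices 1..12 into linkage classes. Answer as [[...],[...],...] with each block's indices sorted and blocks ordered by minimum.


Dynkin diagram of C (from the 6 off-diagonal −1 entries): D_4.

Ā_11 reps of the 12 weights (D_4, coords as presented):

    [1] (1, 1, 4, 1)
    [2] (1, 8, 0, 2)
    [3] (1, 8, 0, 2)
    [4] (4, 1, 1, 2)
    [5] (1, 1, 4, 1)
    [6] (1, 8, 0, 2)
    [7] (4, 1, 1, 2)
    [8] (4, 1, 1, 2)
    [9] (4, 1, 1, 2)
    [10] (1, 8, 0, 2)
    [11] (4, 1, 1, 2)
    [12] (1, 8, 0, 2)

These 12 weights hit 3 W_11-dot-orbits; sizes (2, 5, 5):

[[1, 5], [2, 3, 6, 10, 12], [4, 7, 8, 9, 11]]


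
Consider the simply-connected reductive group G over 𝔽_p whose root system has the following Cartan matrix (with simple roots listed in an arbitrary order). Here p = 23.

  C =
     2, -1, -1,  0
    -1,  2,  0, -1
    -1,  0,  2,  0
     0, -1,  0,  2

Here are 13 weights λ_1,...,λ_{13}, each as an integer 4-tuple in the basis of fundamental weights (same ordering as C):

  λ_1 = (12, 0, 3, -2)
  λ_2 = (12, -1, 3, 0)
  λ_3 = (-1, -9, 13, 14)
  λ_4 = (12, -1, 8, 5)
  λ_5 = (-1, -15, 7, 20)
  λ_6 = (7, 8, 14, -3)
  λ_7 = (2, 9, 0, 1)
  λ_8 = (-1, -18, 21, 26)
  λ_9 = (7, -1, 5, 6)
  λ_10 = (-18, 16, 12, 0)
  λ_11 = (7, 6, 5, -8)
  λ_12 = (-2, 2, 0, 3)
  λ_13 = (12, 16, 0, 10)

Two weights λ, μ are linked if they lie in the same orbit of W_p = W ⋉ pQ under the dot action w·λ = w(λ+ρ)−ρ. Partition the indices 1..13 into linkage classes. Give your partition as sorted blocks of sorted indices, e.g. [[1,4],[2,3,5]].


Root system A_4: the 4×4 matrix C matches after relabeling.

Ā_23 reps of the 13 weights (A_4, coords as presented):

  λ_1 → (13, 0, 4, 1)
  λ_2 → (13, 0, 4, 1)
  λ_3 → (8, 0, 6, 7)
  λ_4 → (13, 0, 4, 1)
  λ_5 → (8, 0, 6, 7)
  λ_6 → (8, 0, 6, 7)
  λ_7 → (3, 10, 1, 2)
  λ_8 → (13, 0, 4, 1)
  λ_9 → (8, 0, 6, 7)
  λ_10 → (13, 0, 4, 1)
  λ_11 → (8, 0, 6, 7)
  λ_12 → (1, 2, 0, 4)
  λ_13 → (5, 4, 6, 1)

Grouping the 13 weights by Ā_23-representative: 5 linkage classes.

[[1, 2, 4, 8, 10], [3, 5, 6, 9, 11], [7], [12], [13]]


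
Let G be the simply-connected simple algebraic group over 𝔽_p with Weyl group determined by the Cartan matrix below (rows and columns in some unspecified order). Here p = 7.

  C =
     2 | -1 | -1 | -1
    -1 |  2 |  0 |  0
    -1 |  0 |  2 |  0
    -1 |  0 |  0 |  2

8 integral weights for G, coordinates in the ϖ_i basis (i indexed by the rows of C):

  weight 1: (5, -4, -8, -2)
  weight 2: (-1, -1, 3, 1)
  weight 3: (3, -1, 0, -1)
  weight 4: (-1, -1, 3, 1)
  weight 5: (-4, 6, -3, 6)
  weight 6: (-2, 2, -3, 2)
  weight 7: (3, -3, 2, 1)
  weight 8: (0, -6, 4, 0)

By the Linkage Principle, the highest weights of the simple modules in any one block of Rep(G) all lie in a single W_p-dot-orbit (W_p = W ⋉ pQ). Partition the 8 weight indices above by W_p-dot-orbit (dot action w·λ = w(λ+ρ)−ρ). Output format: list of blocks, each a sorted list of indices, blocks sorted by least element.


Type D_4, rank 4, |W|=192; reorder rows/cols to standard.

Ā_7 reps of the 8 weights (D_4, coords as presented):

    λ_1 → (1, 1, 1, 3)
    λ_2 → (0, 0, 4, 2)
    λ_3 → (2, 0, 1, 0)
    λ_4 → (0, 0, 4, 2)
    λ_5 → (2, 0, 1, 0)
    λ_6 → (2, 0, 1, 0)
    λ_7 → (2, 0, 1, 0)
    λ_8 → (1, 1, 1, 3)

Linkage partition of the 8 weights (3 classes, p=7):

[[1, 8], [2, 4], [3, 5, 6, 7]]


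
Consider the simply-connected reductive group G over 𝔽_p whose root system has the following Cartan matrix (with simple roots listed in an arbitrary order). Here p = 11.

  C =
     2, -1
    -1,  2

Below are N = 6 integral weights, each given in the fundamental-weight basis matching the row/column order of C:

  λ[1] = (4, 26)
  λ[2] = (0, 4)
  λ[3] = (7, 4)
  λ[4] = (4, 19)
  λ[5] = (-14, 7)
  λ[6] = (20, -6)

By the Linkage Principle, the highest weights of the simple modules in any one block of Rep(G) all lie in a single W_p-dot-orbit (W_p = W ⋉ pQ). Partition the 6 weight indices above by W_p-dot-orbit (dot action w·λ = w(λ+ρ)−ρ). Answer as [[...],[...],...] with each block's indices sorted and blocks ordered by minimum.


Root system A_2: the 2×2 matrix C matches after relabeling.

Folding the 6 weights λ_j+ρ into Ā_11 (reps in the given 2-coord order):

  [1] (1, 5)
  [2] (1, 5)
  [3] (6, 3)
  [4] (6, 3)
  [5] (6, 3)
  [6] (1, 5)

The 6 indices split into 2 linkage classes (same alcove rep ⇔ same W_11-dot-orbit):

[[1, 2, 6], [3, 4, 5]]


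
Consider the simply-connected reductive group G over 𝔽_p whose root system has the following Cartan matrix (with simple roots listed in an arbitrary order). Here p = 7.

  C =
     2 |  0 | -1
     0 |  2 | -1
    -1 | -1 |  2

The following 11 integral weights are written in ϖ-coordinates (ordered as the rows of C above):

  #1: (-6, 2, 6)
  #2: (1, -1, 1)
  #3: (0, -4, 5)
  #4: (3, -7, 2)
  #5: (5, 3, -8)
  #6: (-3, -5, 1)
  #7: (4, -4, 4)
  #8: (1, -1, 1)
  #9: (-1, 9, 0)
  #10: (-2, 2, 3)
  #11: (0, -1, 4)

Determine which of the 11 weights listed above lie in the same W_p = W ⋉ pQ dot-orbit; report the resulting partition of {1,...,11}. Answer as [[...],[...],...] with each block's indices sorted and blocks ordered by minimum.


Type A_3, rank 3, |W|=24; reorder rows/cols to standard.

Each λ_j+ρ reduced to Ā_7; 3-tuples below use C's row order:

  [1] (2, 0, 2) · [2] (2, 0, 2) · [3] (1, 3, 3) · [4] (1, 3, 3) · [5] (1, 3, 3) · [6] (2, 0, 2) · [7] (2, 0, 2) · [8] (2, 0, 2) · [9] (1, 3, 3) · [10] (1, 3, 3) · [11] (1, 0, 5)

The 11 indices split into 3 linkage classes (same alcove rep ⇔ same W_7-dot-orbit):

[[1, 2, 6, 7, 8], [3, 4, 5, 9, 10], [11]]
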